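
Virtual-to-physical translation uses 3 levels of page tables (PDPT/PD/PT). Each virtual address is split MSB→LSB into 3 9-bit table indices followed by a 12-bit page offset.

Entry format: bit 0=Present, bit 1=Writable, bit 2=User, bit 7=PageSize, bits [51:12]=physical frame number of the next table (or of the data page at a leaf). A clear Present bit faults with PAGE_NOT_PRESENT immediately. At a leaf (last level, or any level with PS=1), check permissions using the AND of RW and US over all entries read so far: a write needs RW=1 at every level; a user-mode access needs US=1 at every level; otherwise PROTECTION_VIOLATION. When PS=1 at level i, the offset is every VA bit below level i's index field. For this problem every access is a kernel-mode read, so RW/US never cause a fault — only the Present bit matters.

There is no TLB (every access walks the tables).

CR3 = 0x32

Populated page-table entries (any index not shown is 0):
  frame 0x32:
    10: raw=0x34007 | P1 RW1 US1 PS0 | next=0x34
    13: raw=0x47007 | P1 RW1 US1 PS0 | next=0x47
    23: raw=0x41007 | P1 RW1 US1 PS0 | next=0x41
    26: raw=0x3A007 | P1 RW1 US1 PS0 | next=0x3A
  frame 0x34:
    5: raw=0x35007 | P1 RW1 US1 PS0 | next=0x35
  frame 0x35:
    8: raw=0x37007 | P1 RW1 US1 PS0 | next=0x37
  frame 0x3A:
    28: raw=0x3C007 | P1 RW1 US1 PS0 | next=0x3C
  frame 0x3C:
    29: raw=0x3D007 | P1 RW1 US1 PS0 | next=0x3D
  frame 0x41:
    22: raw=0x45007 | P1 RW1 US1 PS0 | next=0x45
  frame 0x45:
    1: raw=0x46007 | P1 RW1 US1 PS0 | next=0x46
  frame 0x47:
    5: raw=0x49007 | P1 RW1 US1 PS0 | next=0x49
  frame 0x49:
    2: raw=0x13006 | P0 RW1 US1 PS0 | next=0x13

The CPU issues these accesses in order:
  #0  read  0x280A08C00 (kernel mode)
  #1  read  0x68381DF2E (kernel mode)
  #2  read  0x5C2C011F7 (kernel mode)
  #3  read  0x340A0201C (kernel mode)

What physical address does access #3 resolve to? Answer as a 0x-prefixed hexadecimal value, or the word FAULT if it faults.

Trace:
#0 VA=0x280A08C00 (r,kernel):
  L0 @0x32[10] → 0x34007  P=1,RW=1,US=1,PS=0
  L1 @0x34[5] → 0x35007  P=1,RW=1,US=1,PS=0
  L2 @0x35[8] → 0x37007  P=1,RW=1,US=1,PS=0
  → PA=0x37C00  (3 entries read)
#1 VA=0x68381DF2E (r,kernel):
  L0 @0x32[26] → 0x3A007  P=1,RW=1,US=1,PS=0
  L1 @0x3A[28] → 0x3C007  P=1,RW=1,US=1,PS=0
  L2 @0x3C[29] → 0x3D007  P=1,RW=1,US=1,PS=0
  → PA=0x3DF2E  (3 entries read)
#2 VA=0x5C2C011F7 (r,kernel):
  L0 @0x32[23] → 0x41007  P=1,RW=1,US=1,PS=0
  L1 @0x41[22] → 0x45007  P=1,RW=1,US=1,PS=0
  L2 @0x45[1] → 0x46007  P=1,RW=1,US=1,PS=0
  → PA=0x461F7  (3 entries read)
#3 VA=0x340A0201C (r,kernel):
  L0 @0x32[13] → 0x47007  P=1,RW=1,US=1,PS=0
  L1 @0x47[5] → 0x49007  P=1,RW=1,US=1,PS=0
  L2 @0x49[2] → 0x13006  P=0,RW=1,US=1,PS=0
  ⇒ fault: PAGE_NOT_PRESENT  — 3 lookups

Access #3 PA: FAULT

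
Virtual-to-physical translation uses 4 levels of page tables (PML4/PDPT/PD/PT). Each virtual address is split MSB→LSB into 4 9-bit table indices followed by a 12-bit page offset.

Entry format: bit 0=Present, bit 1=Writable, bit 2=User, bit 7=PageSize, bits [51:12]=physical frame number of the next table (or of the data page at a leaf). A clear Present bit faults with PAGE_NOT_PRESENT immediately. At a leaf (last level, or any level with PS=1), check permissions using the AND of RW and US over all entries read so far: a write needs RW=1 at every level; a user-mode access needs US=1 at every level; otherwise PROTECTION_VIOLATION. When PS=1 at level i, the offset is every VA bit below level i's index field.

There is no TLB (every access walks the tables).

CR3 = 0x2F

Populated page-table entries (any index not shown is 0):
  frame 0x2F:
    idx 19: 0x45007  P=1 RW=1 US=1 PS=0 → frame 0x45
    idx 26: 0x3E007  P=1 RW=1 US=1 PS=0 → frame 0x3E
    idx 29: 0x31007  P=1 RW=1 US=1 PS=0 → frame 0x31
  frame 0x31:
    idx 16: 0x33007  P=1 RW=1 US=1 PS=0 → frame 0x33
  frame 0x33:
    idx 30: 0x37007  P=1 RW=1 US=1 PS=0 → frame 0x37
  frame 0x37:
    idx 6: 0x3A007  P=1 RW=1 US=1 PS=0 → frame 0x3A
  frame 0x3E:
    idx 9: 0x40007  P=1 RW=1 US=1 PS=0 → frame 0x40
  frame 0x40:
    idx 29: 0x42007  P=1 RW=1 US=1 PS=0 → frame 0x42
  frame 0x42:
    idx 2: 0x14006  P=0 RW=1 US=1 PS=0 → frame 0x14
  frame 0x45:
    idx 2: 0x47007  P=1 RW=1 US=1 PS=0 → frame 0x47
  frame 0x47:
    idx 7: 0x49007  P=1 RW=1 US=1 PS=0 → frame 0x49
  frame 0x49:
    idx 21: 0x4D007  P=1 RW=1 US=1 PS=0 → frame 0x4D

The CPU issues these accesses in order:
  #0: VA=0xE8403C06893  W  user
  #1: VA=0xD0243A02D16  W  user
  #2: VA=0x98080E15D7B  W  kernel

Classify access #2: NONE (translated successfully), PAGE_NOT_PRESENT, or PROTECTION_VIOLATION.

Trace:
#0 VA=0xE8403C06893 (w,user):
  [0] read 0x2F idx=29: raw=0x31007 flags P=1 W=1 U=1 S=0
  [1] read 0x31 idx=16: raw=0x33007 flags P=1 W=1 U=1 S=0
  [2] read 0x33 idx=30: raw=0x37007 flags P=1 W=1 U=1 S=0
  [3] read 0x37 idx=6: raw=0x3A007 flags P=1 W=1 U=1 S=0
  → PA=0x3A893  (4 entries read)
#1 VA=0xD0243A02D16 (w,user):
  [0] read 0x2F idx=26: raw=0x3E007 flags P=1 W=1 U=1 S=0
  [1] read 0x3E idx=9: raw=0x40007 flags P=1 W=1 U=1 S=0
  [2] read 0x40 idx=29: raw=0x42007 flags P=1 W=1 U=1 S=0
  [3] read 0x42 idx=2: raw=0x14006 flags P=0 W=1 U=1 S=0
  ✗ PAGE_NOT_PRESENT  [4 reads]
#2 VA=0x98080E15D7B (w,kernel):
  [0] read 0x2F idx=19: raw=0x45007 flags P=1 W=1 U=1 S=0
  [1] read 0x45 idx=2: raw=0x47007 flags P=1 W=1 U=1 S=0
  [2] read 0x47 idx=7: raw=0x49007 flags P=1 W=1 U=1 S=0
  [3] read 0x49 idx=21: raw=0x4D007 flags P=1 W=1 U=1 S=0
  → PA=0x4DD7B  (4 entries read)

Access #2 fault: NONE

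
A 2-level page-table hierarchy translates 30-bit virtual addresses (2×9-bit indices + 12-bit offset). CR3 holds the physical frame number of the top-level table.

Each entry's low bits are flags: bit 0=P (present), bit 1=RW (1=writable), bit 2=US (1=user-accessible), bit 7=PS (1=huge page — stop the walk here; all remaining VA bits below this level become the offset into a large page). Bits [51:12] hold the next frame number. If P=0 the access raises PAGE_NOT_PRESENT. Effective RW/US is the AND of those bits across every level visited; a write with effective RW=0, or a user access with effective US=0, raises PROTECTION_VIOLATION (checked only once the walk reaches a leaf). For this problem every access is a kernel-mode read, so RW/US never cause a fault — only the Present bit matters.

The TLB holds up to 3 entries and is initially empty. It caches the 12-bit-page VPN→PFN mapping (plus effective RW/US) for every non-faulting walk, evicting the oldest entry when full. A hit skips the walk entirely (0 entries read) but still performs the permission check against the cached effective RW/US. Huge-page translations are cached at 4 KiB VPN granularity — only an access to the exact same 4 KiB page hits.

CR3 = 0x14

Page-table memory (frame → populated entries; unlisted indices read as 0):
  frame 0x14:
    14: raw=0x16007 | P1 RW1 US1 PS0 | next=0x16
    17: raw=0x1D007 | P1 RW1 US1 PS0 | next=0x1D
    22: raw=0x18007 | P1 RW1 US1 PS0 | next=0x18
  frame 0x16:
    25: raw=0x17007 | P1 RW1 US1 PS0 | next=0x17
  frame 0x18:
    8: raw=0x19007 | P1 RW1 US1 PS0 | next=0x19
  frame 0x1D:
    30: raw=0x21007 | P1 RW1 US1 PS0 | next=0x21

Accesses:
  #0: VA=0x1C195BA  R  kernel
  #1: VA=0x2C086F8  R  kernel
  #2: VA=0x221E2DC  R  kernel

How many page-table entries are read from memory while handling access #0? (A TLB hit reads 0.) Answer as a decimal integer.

Trace:
#0 VA=0x1C195BA (r,kernel):
  lvl0: tbl 0x14, slot 14 ⇒ 0x16007 (P1/RW1/US1/PS0)
  lvl1: tbl 0x16, slot 25 ⇒ 0x17007 (P1/RW1/US1/PS0)
  ⇒ phys 0x175BA  [2 reads]
#1 VA=0x2C086F8 (r,kernel):
  lvl0: tbl 0x14, slot 22 ⇒ 0x18007 (P1/RW1/US1/PS0)
  lvl1: tbl 0x18, slot 8 ⇒ 0x19007 (P1/RW1/US1/PS0)
  ⇒ phys 0x196F8  [2 reads]
#2 VA=0x221E2DC (r,kernel):
  lvl0: tbl 0x14, slot 17 ⇒ 0x1D007 (P1/RW1/US1/PS0)
  lvl1: tbl 0x1D, slot 30 ⇒ 0x21007 (P1/RW1/US1/PS0)
  ⇒ phys 0x212DC  [2 reads]

Entries read for #0: 2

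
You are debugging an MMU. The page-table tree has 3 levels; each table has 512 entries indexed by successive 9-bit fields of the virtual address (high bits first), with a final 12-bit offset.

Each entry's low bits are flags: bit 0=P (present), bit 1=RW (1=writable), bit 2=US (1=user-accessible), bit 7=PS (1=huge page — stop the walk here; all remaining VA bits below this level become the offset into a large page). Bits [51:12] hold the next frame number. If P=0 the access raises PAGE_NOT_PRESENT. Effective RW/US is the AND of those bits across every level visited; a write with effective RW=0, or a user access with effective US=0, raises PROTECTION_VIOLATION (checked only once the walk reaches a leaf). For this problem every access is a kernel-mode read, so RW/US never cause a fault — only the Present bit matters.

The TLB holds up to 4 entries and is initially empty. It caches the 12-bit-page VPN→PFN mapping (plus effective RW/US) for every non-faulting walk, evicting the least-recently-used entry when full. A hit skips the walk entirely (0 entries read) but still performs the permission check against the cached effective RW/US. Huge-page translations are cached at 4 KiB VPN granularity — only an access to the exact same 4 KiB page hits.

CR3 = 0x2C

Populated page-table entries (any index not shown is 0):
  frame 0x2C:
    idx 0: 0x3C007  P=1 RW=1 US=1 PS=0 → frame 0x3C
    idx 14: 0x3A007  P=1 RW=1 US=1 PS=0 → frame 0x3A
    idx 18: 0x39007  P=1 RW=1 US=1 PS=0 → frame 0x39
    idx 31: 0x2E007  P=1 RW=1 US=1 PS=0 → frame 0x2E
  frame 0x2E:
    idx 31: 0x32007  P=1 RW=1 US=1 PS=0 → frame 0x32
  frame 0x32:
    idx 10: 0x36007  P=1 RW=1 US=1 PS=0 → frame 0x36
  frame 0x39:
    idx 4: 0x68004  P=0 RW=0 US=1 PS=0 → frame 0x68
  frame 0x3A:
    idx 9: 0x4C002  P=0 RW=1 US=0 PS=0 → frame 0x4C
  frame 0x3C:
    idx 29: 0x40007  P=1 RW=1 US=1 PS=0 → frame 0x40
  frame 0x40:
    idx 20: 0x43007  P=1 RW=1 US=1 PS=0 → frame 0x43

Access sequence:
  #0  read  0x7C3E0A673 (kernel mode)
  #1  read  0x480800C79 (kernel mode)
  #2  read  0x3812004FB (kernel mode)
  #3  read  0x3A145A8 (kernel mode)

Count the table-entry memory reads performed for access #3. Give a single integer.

Walk each access:
#0 VA=0x7C3E0A673 (r,kernel):
  L0 @0x2C[31] → 0x2E007  P=1,RW=1,US=1,PS=0
  L1 @0x2E[31] → 0x32007  P=1,RW=1,US=1,PS=0
  L2 @0x32[10] → 0x36007  P=1,RW=1,US=1,PS=0
  ⇒ phys 0x36673  [3 reads]
#1 VA=0x480800C79 (r,kernel):
  L0 @0x2C[18] → 0x39007  P=1,RW=1,US=1,PS=0
  L1 @0x39[4] → 0x68004  P=0,RW=0,US=1,PS=0
  ⇒ fault: PAGE_NOT_PRESENT  — 2 lookups
#2 VA=0x3812004FB (r,kernel):
  L0 @0x2C[14] → 0x3A007  P=1,RW=1,US=1,PS=0
  L1 @0x3A[9] → 0x4C002  P=0,RW=1,US=0,PS=0
  ⇒ fault: PAGE_NOT_PRESENT  — 2 lookups
#3 VA=0x3A145A8 (r,kernel):
  L0 @0x2C[0] → 0x3C007  P=1,RW=1,US=1,PS=0
  L1 @0x3C[29] → 0x40007  P=1,RW=1,US=1,PS=0
  L2 @0x40[20] → 0x43007  P=1,RW=1,US=1,PS=0
  ⇒ phys 0x435A8  [3 reads]

Entries read for #3: 3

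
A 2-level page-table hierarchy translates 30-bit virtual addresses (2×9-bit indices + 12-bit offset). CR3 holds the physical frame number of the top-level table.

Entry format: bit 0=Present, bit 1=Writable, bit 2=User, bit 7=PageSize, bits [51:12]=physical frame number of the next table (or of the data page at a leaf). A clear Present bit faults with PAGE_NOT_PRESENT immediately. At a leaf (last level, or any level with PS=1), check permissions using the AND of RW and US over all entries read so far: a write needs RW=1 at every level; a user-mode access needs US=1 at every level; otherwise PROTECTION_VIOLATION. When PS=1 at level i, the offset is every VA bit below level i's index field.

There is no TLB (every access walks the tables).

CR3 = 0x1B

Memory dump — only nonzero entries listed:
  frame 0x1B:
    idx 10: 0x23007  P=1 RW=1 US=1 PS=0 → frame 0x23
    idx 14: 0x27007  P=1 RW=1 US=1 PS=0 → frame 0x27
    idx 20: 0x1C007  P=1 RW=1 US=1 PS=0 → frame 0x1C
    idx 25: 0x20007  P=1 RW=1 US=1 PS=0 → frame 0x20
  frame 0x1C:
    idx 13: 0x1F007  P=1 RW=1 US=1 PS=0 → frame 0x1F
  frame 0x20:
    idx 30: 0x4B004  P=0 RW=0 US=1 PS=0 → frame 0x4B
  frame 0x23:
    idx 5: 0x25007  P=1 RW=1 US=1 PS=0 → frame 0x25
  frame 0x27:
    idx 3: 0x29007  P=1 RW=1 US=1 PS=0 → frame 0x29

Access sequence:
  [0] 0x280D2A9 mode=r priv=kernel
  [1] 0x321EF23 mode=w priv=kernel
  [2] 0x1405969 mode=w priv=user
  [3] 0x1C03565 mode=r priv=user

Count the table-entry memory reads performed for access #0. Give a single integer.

Per-access translation:
#0 VA=0x280D2A9 (r,kernel):
  lvl0: tbl 0x1B, slot 20 ⇒ 0x1C007 (P1/RW1/US1/PS0)
  lvl1: tbl 0x1C, slot 13 ⇒ 0x1F007 (P1/RW1/US1/PS0)
  ✓ 0x1F2A9  — 2 lookups
#1 VA=0x321EF23 (w,kernel):
  lvl0: tbl 0x1B, slot 25 ⇒ 0x20007 (P1/RW1/US1/PS0)
  lvl1: tbl 0x20, slot 30 ⇒ 0x4B004 (P0/RW0/US1/PS0)
  ⇒ fault: PAGE_NOT_PRESENT  — 2 lookups
#2 VA=0x1405969 (w,user):
  lvl0: tbl 0x1B, slot 10 ⇒ 0x23007 (P1/RW1/US1/PS0)
  lvl1: tbl 0x23, slot 5 ⇒ 0x25007 (P1/RW1/US1/PS0)
  ✓ 0x25969  — 2 lookups
#3 VA=0x1C03565 (r,user):
  lvl0: tbl 0x1B, slot 14 ⇒ 0x27007 (P1/RW1/US1/PS0)
  lvl1: tbl 0x27, slot 3 ⇒ 0x29007 (P1/RW1/US1/PS0)
  ✓ 0x29565  — 2 lookups

Entries read for #0: 2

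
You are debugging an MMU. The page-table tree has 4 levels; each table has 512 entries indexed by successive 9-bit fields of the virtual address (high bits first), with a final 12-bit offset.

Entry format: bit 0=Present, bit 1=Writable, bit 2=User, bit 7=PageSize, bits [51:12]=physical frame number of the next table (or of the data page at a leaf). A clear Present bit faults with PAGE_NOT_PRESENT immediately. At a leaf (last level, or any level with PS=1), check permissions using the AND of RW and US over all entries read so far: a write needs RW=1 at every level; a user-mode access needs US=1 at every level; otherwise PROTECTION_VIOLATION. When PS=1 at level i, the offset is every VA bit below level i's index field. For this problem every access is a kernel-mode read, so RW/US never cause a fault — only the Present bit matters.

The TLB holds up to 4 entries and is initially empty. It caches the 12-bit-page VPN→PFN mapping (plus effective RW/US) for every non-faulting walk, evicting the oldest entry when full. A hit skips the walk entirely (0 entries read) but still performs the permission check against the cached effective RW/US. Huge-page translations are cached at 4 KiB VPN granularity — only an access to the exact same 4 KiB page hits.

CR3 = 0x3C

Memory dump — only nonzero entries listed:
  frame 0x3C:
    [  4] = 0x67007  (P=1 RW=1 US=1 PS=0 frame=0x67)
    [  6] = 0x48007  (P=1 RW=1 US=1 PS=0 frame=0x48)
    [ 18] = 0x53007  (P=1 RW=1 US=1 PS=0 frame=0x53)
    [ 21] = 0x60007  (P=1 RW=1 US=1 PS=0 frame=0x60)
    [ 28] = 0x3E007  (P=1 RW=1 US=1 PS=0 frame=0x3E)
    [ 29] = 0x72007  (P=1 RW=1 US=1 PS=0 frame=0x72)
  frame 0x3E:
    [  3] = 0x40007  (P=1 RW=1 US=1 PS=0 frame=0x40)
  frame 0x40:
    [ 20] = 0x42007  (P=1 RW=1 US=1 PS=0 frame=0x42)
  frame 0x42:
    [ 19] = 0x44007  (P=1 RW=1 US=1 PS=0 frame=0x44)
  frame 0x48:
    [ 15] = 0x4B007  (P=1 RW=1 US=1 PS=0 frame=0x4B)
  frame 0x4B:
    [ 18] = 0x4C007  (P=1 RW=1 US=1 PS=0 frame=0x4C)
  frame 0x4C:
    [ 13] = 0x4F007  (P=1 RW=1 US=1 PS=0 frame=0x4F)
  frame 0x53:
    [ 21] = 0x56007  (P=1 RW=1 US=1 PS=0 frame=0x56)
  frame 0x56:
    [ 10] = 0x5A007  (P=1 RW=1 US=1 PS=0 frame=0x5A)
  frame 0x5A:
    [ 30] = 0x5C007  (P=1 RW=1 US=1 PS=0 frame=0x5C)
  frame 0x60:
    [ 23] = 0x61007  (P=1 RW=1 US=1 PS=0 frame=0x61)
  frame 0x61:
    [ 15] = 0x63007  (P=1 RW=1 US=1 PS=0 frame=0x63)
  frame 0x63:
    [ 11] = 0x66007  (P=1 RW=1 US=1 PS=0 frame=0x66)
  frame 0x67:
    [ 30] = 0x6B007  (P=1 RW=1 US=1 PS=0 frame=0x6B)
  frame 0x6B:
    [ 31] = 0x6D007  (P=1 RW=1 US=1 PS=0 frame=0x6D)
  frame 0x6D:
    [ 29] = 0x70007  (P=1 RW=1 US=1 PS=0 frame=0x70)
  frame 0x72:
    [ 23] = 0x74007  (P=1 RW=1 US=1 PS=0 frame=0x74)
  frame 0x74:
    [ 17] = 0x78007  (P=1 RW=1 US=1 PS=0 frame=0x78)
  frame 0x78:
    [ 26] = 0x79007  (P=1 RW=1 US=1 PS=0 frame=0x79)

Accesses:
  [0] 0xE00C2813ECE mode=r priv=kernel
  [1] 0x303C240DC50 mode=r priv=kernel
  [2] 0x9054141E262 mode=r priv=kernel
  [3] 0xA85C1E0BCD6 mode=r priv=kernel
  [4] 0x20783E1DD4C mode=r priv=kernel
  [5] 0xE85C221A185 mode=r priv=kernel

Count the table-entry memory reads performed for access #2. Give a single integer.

Walk each access:
#0 VA=0xE00C2813ECE (r,kernel):
  lvl0: tbl 0x3C, slot 28 ⇒ 0x3E007 (P1/RW1/US1/PS0)
  lvl1: tbl 0x3E, slot 3 ⇒ 0x40007 (P1/RW1/US1/PS0)
  lvl2: tbl 0x40, slot 20 ⇒ 0x42007 (P1/RW1/US1/PS0)
  lvl3: tbl 0x42, slot 19 ⇒ 0x44007 (P1/RW1/US1/PS0)
  ⇒ phys 0x44ECE  [4 reads]
#1 VA=0x303C240DC50 (r,kernel):
  lvl0: tbl 0x3C, slot 6 ⇒ 0x48007 (P1/RW1/US1/PS0)
  lvl1: tbl 0x48, slot 15 ⇒ 0x4B007 (P1/RW1/US1/PS0)
  lvl2: tbl 0x4B, slot 18 ⇒ 0x4C007 (P1/RW1/US1/PS0)
  lvl3: tbl 0x4C, slot 13 ⇒ 0x4F007 (P1/RW1/US1/PS0)
  ⇒ phys 0x4FC50  [4 reads]
#2 VA=0x9054141E262 (r,kernel):
  lvl0: tbl 0x3C, slot 18 ⇒ 0x53007 (P1/RW1/US1/PS0)
  lvl1: tbl 0x53, slot 21 ⇒ 0x56007 (P1/RW1/US1/PS0)
  lvl2: tbl 0x56, slot 10 ⇒ 0x5A007 (P1/RW1/US1/PS0)
  lvl3: tbl 0x5A, slot 30 ⇒ 0x5C007 (P1/RW1/US1/PS0)
  ⇒ phys 0x5C262  [4 reads]
#3 VA=0xA85C1E0BCD6 (r,kernel):
  lvl0: tbl 0x3C, slot 21 ⇒ 0x60007 (P1/RW1/US1/PS0)
  lvl1: tbl 0x60, slot 23 ⇒ 0x61007 (P1/RW1/US1/PS0)
  lvl2: tbl 0x61, slot 15 ⇒ 0x63007 (P1/RW1/US1/PS0)
  lvl3: tbl 0x63, slot 11 ⇒ 0x66007 (P1/RW1/US1/PS0)
  ⇒ phys 0x66CD6  [4 reads]
#4 VA=0x20783E1DD4C (r,kernel):
  lvl0: tbl 0x3C, slot 4 ⇒ 0x67007 (P1/RW1/US1/PS0)
  lvl1: tbl 0x67, slot 30 ⇒ 0x6B007 (P1/RW1/US1/PS0)
  lvl2: tbl 0x6B, slot 31 ⇒ 0x6D007 (P1/RW1/US1/PS0)
  lvl3: tbl 0x6D, slot 29 ⇒ 0x70007 (P1/RW1/US1/PS0)
  ⇒ phys 0x70D4C  [4 reads]
#5 VA=0xE85C221A185 (r,kernel):
  lvl0: tbl 0x3C, slot 29 ⇒ 0x72007 (P1/RW1/US1/PS0)
  lvl1: tbl 0x72, slot 23 ⇒ 0x74007 (P1/RW1/US1/PS0)
  lvl2: tbl 0x74, slot 17 ⇒ 0x78007 (P1/RW1/US1/PS0)
  lvl3: tbl 0x78, slot 26 ⇒ 0x79007 (P1/RW1/US1/PS0)
  ⇒ phys 0x79185  [4 reads]

Entries read for #2: 4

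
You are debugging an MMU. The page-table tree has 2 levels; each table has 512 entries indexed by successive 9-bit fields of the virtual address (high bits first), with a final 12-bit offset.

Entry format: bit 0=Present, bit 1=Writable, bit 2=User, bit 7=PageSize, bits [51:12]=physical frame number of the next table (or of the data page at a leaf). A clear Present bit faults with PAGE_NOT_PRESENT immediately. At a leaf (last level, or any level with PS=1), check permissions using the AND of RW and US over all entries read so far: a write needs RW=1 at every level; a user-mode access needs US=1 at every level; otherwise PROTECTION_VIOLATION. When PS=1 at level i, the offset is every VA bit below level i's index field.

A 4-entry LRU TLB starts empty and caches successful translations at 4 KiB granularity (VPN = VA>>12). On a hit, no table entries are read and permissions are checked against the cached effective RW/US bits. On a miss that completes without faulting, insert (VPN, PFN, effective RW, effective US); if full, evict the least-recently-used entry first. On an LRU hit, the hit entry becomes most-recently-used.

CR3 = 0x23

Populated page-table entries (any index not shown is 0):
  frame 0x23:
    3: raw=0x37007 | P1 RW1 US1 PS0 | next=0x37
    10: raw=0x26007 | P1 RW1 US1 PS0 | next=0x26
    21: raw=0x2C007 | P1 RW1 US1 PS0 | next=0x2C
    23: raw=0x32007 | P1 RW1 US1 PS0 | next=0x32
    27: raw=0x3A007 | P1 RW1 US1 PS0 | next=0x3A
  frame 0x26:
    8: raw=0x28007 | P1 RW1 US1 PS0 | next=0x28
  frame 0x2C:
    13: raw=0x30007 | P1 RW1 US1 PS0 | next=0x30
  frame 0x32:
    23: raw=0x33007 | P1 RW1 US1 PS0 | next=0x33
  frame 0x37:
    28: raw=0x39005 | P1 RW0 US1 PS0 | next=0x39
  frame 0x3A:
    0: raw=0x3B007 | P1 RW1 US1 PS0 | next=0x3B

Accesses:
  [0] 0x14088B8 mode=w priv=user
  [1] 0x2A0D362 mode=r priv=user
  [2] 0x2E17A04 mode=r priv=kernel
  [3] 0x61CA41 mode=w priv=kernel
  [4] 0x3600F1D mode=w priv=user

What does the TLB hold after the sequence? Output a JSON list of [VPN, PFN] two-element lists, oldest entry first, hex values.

Walk each access:
#0 VA=0x14088B8 (w,user):
  L0: frame=0x23 idx=10 entry=0x26007 [P=1 RW=1 US=1 PS=0]
  L1: frame=0x26 idx=8 entry=0x28007 [P=1 RW=1 US=1 PS=0]
  ⇒ phys 0x288B8  [2 reads]
#1 VA=0x2A0D362 (r,user):
  L0: frame=0x23 idx=21 entry=0x2C007 [P=1 RW=1 US=1 PS=0]
  L1: frame=0x2C idx=13 entry=0x30007 [P=1 RW=1 US=1 PS=0]
  ⇒ phys 0x30362  [2 reads]
#2 VA=0x2E17A04 (r,kernel):
  L0: frame=0x23 idx=23 entry=0x32007 [P=1 RW=1 US=1 PS=0]
  L1: frame=0x32 idx=23 entry=0x33007 [P=1 RW=1 US=1 PS=0]
  ⇒ phys 0x33A04  [2 reads]
#3 VA=0x61CA41 (w,kernel):
  L0: frame=0x23 idx=3 entry=0x37007 [P=1 RW=1 US=1 PS=0]
  L1: frame=0x37 idx=28 entry=0x39005 [P=1 RW=0 US=1 PS=0]
  ✗ PROTECTION_VIOLATION  [2 reads]
#4 VA=0x3600F1D (w,user):
  L0: frame=0x23 idx=27 entry=0x3A007 [P=1 RW=1 US=1 PS=0]
  L1: frame=0x3A idx=0 entry=0x3B007 [P=1 RW=1 US=1 PS=0]
  ⇒ phys 0x3BF1D  [2 reads]

TLB: [["0x1408", "0x28"], ["0x2A0D", "0x30"], ["0x2E17", "0x33"], ["0x3600", "0x3B"]]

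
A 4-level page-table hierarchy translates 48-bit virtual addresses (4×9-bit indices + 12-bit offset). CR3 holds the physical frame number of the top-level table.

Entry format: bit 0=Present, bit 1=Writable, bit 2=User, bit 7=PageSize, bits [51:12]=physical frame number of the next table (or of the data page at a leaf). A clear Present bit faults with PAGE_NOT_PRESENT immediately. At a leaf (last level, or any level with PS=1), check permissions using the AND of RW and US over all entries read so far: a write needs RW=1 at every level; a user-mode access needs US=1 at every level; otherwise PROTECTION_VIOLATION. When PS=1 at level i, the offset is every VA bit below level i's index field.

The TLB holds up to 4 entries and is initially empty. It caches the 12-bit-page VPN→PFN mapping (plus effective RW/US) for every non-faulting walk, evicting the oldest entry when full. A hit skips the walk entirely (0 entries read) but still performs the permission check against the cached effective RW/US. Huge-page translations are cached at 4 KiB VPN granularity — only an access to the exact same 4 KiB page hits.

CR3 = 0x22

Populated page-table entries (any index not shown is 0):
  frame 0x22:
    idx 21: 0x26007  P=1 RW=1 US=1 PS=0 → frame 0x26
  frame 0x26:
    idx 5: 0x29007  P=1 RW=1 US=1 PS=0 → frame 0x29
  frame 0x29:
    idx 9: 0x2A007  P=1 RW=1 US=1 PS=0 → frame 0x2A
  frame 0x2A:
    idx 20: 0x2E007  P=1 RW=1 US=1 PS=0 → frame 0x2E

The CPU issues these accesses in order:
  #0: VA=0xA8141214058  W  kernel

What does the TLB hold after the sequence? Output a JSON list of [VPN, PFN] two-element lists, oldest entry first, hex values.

Per-access translation:
#0 VA=0xA8141214058 (w,kernel):
  [0] read 0x22 idx=21: raw=0x26007 flags P=1 W=1 U=1 S=0
  [1] read 0x26 idx=5: raw=0x29007 flags P=1 W=1 U=1 S=0
  [2] read 0x29 idx=9: raw=0x2A007 flags P=1 W=1 U=1 S=0
  [3] read 0x2A idx=20: raw=0x2E007 flags P=1 W=1 U=1 S=0
  ⇒ phys 0x2E058  [4 reads]

TLB: [["0xA8141214", "0x2E"]]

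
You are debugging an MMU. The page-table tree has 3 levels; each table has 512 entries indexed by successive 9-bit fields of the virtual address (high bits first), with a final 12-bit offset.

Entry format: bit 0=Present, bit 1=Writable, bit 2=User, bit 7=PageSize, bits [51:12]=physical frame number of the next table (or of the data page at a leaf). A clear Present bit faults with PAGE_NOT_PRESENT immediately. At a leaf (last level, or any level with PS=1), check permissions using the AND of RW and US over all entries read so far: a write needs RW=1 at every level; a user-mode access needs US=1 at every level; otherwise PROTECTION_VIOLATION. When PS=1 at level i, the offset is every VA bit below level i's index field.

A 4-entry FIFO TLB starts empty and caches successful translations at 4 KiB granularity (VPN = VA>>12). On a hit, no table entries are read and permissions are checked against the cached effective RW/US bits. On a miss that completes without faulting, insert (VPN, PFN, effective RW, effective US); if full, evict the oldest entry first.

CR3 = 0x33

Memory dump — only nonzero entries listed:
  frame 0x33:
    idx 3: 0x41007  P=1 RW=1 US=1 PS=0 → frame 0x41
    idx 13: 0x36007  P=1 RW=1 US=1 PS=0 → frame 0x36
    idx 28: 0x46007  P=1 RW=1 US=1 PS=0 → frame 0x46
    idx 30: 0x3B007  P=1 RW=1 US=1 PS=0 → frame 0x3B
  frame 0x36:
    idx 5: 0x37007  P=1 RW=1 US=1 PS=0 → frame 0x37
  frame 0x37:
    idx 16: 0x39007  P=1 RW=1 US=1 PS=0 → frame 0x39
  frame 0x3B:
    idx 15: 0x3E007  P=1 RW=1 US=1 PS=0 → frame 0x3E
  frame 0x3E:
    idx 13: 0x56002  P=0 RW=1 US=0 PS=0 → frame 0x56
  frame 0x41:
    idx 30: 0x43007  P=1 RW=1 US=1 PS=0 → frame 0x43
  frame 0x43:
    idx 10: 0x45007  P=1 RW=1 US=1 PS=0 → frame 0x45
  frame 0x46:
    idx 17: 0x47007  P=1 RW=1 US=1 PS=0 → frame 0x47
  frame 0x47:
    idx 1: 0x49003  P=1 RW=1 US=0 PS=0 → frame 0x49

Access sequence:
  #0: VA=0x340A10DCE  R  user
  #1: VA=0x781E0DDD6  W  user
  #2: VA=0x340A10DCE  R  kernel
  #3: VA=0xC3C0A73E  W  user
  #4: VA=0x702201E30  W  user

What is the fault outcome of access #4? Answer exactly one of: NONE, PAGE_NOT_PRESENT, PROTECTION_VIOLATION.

Walk each access:
#0 VA=0x340A10DCE (r,user):
  lvl0: tbl 0x33, slot 13 ⇒ 0x36007 (P1/RW1/US1/PS0)
  lvl1: tbl 0x36, slot 5 ⇒ 0x37007 (P1/RW1/US1/PS0)
  lvl2: tbl 0x37, slot 16 ⇒ 0x39007 (P1/RW1/US1/PS0)
  → PA=0x39DCE  (3 entries read)
#1 VA=0x781E0DDD6 (w,user):
  lvl0: tbl 0x33, slot 30 ⇒ 0x3B007 (P1/RW1/US1/PS0)
  lvl1: tbl 0x3B, slot 15 ⇒ 0x3E007 (P1/RW1/US1/PS0)
  lvl2: tbl 0x3E, slot 13 ⇒ 0x56002 (P0/RW1/US0/PS0)
  ✗ PAGE_NOT_PRESENT  [3 reads]
#2 VA=0x340A10DCE (r,kernel):
  TLB hit vpn=0x340A10 → PA=0x39DCE
#3 VA=0xC3C0A73E (w,user):
  lvl0: tbl 0x33, slot 3 ⇒ 0x41007 (P1/RW1/US1/PS0)
  lvl1: tbl 0x41, slot 30 ⇒ 0x43007 (P1/RW1/US1/PS0)
  lvl2: tbl 0x43, slot 10 ⇒ 0x45007 (P1/RW1/US1/PS0)
  → PA=0x4573E  (3 entries read)
#4 VA=0x702201E30 (w,user):
  lvl0: tbl 0x33, slot 28 ⇒ 0x46007 (P1/RW1/US1/PS0)
  lvl1: tbl 0x46, slot 17 ⇒ 0x47007 (P1/RW1/US1/PS0)
  lvl2: tbl 0x47, slot 1 ⇒ 0x49003 (P1/RW1/US0/PS0)
  ✗ PROTECTION_VIOLATION  [3 reads]

Access #4 fault: PROTECTION_VIOLATION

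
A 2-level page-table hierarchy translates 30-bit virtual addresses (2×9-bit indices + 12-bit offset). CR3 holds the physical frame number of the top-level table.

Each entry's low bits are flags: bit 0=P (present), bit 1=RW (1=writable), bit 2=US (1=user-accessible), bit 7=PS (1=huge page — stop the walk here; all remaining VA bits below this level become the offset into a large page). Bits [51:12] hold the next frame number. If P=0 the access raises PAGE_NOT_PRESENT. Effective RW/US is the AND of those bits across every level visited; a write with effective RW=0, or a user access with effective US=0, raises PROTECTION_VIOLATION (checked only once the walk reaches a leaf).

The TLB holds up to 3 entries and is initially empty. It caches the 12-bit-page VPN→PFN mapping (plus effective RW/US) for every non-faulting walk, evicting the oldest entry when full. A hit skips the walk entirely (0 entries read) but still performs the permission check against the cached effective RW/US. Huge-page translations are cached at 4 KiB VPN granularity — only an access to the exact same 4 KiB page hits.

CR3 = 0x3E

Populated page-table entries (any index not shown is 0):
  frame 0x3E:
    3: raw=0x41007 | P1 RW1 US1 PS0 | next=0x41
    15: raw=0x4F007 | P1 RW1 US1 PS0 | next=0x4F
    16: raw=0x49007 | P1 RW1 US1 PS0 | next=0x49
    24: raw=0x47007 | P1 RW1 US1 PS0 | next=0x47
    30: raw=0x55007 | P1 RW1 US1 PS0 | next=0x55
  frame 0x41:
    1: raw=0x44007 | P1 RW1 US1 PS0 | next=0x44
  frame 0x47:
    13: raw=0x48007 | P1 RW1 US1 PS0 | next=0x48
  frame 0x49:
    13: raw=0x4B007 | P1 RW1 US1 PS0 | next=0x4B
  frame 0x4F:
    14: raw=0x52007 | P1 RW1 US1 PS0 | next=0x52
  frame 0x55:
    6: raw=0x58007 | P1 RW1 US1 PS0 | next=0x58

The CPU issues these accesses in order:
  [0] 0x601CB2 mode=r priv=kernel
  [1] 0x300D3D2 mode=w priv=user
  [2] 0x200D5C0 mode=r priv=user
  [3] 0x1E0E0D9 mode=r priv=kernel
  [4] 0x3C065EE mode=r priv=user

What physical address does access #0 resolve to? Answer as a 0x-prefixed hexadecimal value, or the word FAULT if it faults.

Trace:
#0 VA=0x601CB2 (r,kernel):
  [0] read 0x3E idx=3: raw=0x41007 flags P=1 W=1 U=1 S=0
  [1] read 0x41 idx=1: raw=0x44007 flags P=1 W=1 U=1 S=0
  ✓ 0x44CB2  — 2 lookups
#1 VA=0x300D3D2 (w,user):
  [0] read 0x3E idx=24: raw=0x47007 flags P=1 W=1 U=1 S=0
  [1] read 0x47 idx=13: raw=0x48007 flags P=1 W=1 U=1 S=0
  ✓ 0x483D2  — 2 lookups
#2 VA=0x200D5C0 (r,user):
  [0] read 0x3E idx=16: raw=0x49007 flags P=1 W=1 U=1 S=0
  [1] read 0x49 idx=13: raw=0x4B007 flags P=1 W=1 U=1 S=0
  ✓ 0x4B5C0  — 2 lookups
#3 VA=0x1E0E0D9 (r,kernel):
  [0] read 0x3E idx=15: raw=0x4F007 flags P=1 W=1 U=1 S=0
  [1] read 0x4F idx=14: raw=0x52007 flags P=1 W=1 U=1 S=0
  ✓ 0x520D9  — 2 lookups
#4 VA=0x3C065EE (r,user):
  [0] read 0x3E idx=30: raw=0x55007 flags P=1 W=1 U=1 S=0
  [1] read 0x55 idx=6: raw=0x58007 flags P=1 W=1 U=1 S=0
  ✓ 0x585EE  — 2 lookups

Access #0 PA: 0x44CB2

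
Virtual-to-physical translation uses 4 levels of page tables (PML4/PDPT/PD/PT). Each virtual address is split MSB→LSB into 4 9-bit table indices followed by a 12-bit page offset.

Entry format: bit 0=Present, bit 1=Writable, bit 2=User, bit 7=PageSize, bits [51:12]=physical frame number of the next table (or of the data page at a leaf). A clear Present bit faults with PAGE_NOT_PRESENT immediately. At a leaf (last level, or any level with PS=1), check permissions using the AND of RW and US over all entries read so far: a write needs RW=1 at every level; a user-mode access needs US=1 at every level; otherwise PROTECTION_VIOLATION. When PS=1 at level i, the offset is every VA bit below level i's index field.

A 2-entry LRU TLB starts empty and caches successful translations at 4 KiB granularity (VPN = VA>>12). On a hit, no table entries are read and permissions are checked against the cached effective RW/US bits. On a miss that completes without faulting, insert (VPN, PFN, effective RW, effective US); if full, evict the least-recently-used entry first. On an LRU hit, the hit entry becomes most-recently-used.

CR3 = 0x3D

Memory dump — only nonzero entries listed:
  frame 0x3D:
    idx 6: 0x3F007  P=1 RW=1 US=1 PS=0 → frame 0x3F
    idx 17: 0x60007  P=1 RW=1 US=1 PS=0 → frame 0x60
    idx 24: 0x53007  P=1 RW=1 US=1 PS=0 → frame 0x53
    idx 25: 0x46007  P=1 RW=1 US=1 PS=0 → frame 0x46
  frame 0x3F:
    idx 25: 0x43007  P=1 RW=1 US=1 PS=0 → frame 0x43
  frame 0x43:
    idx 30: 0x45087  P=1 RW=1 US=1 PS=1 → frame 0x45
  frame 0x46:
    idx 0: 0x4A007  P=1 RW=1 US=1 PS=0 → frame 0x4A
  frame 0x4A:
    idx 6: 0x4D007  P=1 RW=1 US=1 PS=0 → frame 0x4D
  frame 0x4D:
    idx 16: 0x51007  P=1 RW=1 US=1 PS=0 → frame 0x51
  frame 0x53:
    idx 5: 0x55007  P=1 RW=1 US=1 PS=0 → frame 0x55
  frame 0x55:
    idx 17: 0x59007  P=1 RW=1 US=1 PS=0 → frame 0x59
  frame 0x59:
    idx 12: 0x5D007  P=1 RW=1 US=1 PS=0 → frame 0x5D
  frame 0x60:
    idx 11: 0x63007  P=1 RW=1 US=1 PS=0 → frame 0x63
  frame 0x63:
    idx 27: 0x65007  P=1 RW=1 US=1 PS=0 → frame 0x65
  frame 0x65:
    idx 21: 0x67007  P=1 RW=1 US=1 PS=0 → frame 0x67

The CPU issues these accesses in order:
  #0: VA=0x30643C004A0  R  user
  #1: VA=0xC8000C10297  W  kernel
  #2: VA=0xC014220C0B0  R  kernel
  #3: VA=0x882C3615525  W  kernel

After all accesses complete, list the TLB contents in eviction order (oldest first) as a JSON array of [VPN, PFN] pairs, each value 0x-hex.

Trace:
#0 VA=0x30643C004A0 (r,user):
  lvl0: tbl 0x3D, slot 6 ⇒ 0x3F007 (P1/RW1/US1/PS0)
  lvl1: tbl 0x3F, slot 25 ⇒ 0x43007 (P1/RW1/US1/PS0)
  lvl2: tbl 0x43, slot 30 ⇒ 0x45087 (P1/RW1/US1/PS1)
  ✓ 0x454A0 (huge @L2)  — 3 lookups
#1 VA=0xC8000C10297 (w,kernel):
  lvl0: tbl 0x3D, slot 25 ⇒ 0x46007 (P1/RW1/US1/PS0)
  lvl1: tbl 0x46, slot 0 ⇒ 0x4A007 (P1/RW1/US1/PS0)
  lvl2: tbl 0x4A, slot 6 ⇒ 0x4D007 (P1/RW1/US1/PS0)
  lvl3: tbl 0x4D, slot 16 ⇒ 0x51007 (P1/RW1/US1/PS0)
  ✓ 0x51297  — 4 lookups
#2 VA=0xC014220C0B0 (r,kernel):
  lvl0: tbl 0x3D, slot 24 ⇒ 0x53007 (P1/RW1/US1/PS0)
  lvl1: tbl 0x53, slot 5 ⇒ 0x55007 (P1/RW1/US1/PS0)
  lvl2: tbl 0x55, slot 17 ⇒ 0x59007 (P1/RW1/US1/PS0)
  lvl3: tbl 0x59, slot 12 ⇒ 0x5D007 (P1/RW1/US1/PS0)
  ✓ 0x5D0B0  — 4 lookups
#3 VA=0x882C3615525 (w,kernel):
  lvl0: tbl 0x3D, slot 17 ⇒ 0x60007 (P1/RW1/US1/PS0)
  lvl1: tbl 0x60, slot 11 ⇒ 0x63007 (P1/RW1/US1/PS0)
  lvl2: tbl 0x63, slot 27 ⇒ 0x65007 (P1/RW1/US1/PS0)
  lvl3: tbl 0x65, slot 21 ⇒ 0x67007 (P1/RW1/US1/PS0)
  ✓ 0x67525  — 4 lookups

TLB: [["0xC014220C", "0x5D"], ["0x882C3615", "0x67"]]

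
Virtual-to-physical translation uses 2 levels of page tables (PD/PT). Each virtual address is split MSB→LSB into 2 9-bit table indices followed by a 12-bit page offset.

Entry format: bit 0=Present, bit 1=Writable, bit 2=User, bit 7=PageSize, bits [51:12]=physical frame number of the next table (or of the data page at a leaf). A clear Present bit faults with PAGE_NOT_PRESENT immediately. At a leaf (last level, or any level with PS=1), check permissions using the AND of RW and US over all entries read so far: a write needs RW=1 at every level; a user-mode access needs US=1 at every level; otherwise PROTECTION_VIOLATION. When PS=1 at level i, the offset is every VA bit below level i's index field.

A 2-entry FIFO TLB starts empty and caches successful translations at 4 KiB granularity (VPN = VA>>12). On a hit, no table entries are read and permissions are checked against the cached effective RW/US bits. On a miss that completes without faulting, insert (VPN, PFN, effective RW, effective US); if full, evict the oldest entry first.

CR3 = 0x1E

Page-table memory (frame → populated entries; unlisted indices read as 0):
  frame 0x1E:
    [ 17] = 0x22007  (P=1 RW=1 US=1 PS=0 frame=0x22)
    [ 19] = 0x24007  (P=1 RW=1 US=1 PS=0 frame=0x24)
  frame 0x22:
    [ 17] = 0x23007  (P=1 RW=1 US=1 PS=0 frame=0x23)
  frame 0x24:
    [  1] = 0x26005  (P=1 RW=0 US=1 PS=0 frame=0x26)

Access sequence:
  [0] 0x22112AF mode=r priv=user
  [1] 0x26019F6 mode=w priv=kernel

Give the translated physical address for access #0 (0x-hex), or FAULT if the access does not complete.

Walk each access:
#0 VA=0x22112AF (r,user):
  lvl0: tbl 0x1E, slot 17 ⇒ 0x22007 (P1/RW1/US1/PS0)
  lvl1: tbl 0x22, slot 17 ⇒ 0x23007 (P1/RW1/US1/PS0)
  ✓ 0x232AF  — 2 lookups
#1 VA=0x26019F6 (w,kernel):
  lvl0: tbl 0x1E, slot 19 ⇒ 0x24007 (P1/RW1/US1/PS0)
  lvl1: tbl 0x24, slot 1 ⇒ 0x26005 (P1/RW0/US1/PS0)
  ✗ PROTECTION_VIOLATION  [2 reads]

Access #0 PA: 0x232AF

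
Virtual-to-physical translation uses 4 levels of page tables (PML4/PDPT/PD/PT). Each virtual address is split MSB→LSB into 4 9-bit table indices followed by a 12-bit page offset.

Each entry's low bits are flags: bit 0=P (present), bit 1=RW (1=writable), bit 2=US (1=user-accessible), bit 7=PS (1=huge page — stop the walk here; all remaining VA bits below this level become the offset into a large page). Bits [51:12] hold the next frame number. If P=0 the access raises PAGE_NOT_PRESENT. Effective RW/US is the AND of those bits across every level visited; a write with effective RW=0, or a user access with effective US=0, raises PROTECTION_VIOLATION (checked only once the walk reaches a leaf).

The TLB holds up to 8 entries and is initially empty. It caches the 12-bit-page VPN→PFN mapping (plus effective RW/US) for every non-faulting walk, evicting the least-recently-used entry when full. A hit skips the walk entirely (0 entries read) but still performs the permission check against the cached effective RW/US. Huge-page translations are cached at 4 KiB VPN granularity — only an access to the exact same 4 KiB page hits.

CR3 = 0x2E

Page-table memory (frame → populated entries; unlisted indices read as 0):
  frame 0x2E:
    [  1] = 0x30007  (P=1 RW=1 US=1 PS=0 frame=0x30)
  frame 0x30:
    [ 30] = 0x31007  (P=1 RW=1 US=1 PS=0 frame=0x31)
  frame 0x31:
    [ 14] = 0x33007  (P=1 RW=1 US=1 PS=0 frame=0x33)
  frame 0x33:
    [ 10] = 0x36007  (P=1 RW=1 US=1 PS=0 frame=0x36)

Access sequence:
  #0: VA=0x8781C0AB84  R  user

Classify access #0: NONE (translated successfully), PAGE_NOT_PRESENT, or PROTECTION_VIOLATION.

Walk each access:
#0 VA=0x8781C0AB84 (r,user):
  lvl0: tbl 0x2E, slot 1 ⇒ 0x30007 (P1/RW1/US1/PS0)
  lvl1: tbl 0x30, slot 30 ⇒ 0x31007 (P1/RW1/US1/PS0)
  lvl2: tbl 0x31, slot 14 ⇒ 0x33007 (P1/RW1/US1/PS0)
  lvl3: tbl 0x33, slot 10 ⇒ 0x36007 (P1/RW1/US1/PS0)
  → PA=0x36B84  (4 entries read)

Access #0 fault: NONE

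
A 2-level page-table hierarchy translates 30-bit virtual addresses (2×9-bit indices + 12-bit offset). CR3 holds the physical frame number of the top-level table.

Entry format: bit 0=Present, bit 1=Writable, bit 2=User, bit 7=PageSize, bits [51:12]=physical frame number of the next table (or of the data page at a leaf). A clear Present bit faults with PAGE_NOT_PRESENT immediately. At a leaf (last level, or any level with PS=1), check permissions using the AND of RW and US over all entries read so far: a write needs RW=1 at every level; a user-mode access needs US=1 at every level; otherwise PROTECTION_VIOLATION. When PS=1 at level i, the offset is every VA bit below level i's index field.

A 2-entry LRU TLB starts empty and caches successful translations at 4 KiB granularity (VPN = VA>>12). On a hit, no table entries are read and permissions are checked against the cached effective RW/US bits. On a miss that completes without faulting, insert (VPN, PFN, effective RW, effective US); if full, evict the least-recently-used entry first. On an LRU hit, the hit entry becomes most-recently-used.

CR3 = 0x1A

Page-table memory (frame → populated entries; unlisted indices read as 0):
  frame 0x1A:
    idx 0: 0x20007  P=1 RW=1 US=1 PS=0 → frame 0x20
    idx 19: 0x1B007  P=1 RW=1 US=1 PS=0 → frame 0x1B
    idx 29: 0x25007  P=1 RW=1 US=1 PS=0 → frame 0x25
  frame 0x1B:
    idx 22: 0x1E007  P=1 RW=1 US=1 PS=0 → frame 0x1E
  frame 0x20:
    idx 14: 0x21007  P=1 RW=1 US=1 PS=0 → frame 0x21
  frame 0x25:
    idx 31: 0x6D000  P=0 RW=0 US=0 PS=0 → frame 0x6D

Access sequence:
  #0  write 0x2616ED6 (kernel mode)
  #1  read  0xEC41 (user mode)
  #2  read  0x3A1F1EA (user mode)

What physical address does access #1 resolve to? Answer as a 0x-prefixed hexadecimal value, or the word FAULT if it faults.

Trace:
#0 VA=0x2616ED6 (w,kernel):
  L0: frame=0x1A idx=19 entry=0x1B007 [P=1 RW=1 US=1 PS=0]
  L1: frame=0x1B idx=22 entry=0x1E007 [P=1 RW=1 US=1 PS=0]
  ⇒ phys 0x1EED6  [2 reads]
#1 VA=0xEC41 (r,user):
  L0: frame=0x1A idx=0 entry=0x20007 [P=1 RW=1 US=1 PS=0]
  L1: frame=0x20 idx=14 entry=0x21007 [P=1 RW=1 US=1 PS=0]
  ⇒ phys 0x21C41  [2 reads]
#2 VA=0x3A1F1EA (r,user):
  L0: frame=0x1A idx=29 entry=0x25007 [P=1 RW=1 US=1 PS=0]
  L1: frame=0x25 idx=31 entry=0x6D000 [P=0 RW=0 US=0 PS=0]
  ✗ PAGE_NOT_PRESENT  [2 reads]

Access #1 PA: 0x21C41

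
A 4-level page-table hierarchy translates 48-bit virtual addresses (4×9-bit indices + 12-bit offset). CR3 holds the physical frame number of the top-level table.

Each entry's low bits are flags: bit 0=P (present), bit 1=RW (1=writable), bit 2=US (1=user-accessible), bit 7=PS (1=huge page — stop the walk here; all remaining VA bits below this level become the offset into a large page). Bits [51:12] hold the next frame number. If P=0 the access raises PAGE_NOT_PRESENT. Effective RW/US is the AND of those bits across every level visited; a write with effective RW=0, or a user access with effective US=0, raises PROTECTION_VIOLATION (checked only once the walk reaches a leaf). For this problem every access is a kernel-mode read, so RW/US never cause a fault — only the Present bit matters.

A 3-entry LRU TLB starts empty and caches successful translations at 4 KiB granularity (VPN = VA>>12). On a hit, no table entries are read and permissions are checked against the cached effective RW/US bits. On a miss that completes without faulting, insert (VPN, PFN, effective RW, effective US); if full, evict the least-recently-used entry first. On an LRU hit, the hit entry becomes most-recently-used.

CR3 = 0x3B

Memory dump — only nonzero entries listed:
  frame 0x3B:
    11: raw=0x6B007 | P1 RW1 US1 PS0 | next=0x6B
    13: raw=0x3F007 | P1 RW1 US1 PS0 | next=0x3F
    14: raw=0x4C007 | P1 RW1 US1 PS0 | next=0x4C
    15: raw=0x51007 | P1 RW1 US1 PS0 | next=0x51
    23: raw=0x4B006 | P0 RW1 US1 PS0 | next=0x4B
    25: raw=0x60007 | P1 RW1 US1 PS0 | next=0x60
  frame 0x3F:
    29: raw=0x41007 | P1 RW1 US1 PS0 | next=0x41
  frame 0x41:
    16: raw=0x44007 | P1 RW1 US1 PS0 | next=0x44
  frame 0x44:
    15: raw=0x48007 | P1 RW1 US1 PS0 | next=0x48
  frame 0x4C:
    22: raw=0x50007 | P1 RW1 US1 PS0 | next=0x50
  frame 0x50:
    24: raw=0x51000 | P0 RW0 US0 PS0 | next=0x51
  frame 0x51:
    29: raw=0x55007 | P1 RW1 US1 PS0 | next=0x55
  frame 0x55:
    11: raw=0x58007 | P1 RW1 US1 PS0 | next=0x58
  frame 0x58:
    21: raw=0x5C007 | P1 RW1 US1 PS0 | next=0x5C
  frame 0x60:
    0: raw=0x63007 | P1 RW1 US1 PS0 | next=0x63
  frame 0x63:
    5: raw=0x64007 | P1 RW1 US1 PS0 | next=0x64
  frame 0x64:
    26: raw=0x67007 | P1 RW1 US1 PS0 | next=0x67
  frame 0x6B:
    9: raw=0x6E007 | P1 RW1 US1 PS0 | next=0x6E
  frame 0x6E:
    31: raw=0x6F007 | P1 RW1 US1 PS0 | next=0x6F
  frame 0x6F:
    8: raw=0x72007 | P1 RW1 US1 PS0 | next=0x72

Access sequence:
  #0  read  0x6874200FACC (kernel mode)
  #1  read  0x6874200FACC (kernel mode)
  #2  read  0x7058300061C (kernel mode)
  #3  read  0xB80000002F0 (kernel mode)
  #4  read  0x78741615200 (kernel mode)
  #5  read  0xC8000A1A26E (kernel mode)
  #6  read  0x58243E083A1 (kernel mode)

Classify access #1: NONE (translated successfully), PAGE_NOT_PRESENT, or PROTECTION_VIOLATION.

Walk each access:
#0 VA=0x6874200FACC (r,kernel):
  L0 @0x3B[13] → 0x3F007  P=1,RW=1,US=1,PS=0
  L1 @0x3F[29] → 0x41007  P=1,RW=1,US=1,PS=0
  L2 @0x41[16] → 0x44007  P=1,RW=1,US=1,PS=0
  L3 @0x44[15] → 0x48007  P=1,RW=1,US=1,PS=0
  ⇒ phys 0x48ACC  [4 reads]
#1 VA=0x6874200FACC (r,kernel):
  TLB hit vpn=0x6874200F → PA=0x48ACC
#2 VA=0x7058300061C (r,kernel):
  L0 @0x3B[14] → 0x4C007  P=1,RW=1,US=1,PS=0
  L1 @0x4C[22] → 0x50007  P=1,RW=1,US=1,PS=0
  L2 @0x50[24] → 0x51000  P=0,RW=0,US=0,PS=0
  ⇒ fault: PAGE_NOT_PRESENT  — 3 lookups
#3 VA=0xB80000002F0 (r,kernel):
  L0 @0x3B[23] → 0x4B006  P=0,RW=1,US=1,PS=0
  ⇒ fault: PAGE_NOT_PRESENT  — 1 lookups
#4 VA=0x78741615200 (r,kernel):
  L0 @0x3B[15] → 0x51007  P=1,RW=1,US=1,PS=0
  L1 @0x51[29] → 0x55007  P=1,RW=1,US=1,PS=0
  L2 @0x55[11] → 0x58007  P=1,RW=1,US=1,PS=0
  L3 @0x58[21] → 0x5C007  P=1,RW=1,US=1,PS=0
  ⇒ phys 0x5C200  [4 reads]
#5 VA=0xC8000A1A26E (r,kernel):
  L0 @0x3B[25] → 0x60007  P=1,RW=1,US=1,PS=0
  L1 @0x60[0] → 0x63007  P=1,RW=1,US=1,PS=0
  L2 @0x63[5] → 0x64007  P=1,RW=1,US=1,PS=0
  L3 @0x64[26] → 0x67007  P=1,RW=1,US=1,PS=0
  ⇒ phys 0x6726E  [4 reads]
#6 VA=0x58243E083A1 (r,kernel):
  L0 @0x3B[11] → 0x6B007  P=1,RW=1,US=1,PS=0
  L1 @0x6B[9] → 0x6E007  P=1,RW=1,US=1,PS=0
  L2 @0x6E[31] → 0x6F007  P=1,RW=1,US=1,PS=0
  L3 @0x6F[8] → 0x72007  P=1,RW=1,US=1,PS=0
  ⇒ phys 0x723A1  [4 reads]

Access #1 fault: NONE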